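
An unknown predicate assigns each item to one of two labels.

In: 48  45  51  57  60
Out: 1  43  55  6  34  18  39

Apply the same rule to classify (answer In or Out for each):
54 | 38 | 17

In, Out, Out

Every 'In' example satisfies: multiple of 3 AND at least 43. None of the 'Out' examples do.
54: In (54 = 3·18, 54 ≥ 43). 38: Out (38 = 3·12 + 2, 38 < 43). 17: Out (17 = 3·5 + 2, 17 < 43).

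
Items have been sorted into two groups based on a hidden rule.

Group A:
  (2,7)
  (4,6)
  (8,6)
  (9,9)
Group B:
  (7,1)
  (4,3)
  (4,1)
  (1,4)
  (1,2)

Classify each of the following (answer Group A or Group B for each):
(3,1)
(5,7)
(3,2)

Group B, Group A, Group B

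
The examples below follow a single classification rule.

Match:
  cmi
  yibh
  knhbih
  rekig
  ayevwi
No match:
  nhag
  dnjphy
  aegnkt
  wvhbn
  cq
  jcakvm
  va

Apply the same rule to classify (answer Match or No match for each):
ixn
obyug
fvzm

The classifier is using: contains 'i'.
ixn — has 'i', hence Match. obyug — no 'i', hence No match. fvzm — no 'i', hence No match.

Match, No match, No match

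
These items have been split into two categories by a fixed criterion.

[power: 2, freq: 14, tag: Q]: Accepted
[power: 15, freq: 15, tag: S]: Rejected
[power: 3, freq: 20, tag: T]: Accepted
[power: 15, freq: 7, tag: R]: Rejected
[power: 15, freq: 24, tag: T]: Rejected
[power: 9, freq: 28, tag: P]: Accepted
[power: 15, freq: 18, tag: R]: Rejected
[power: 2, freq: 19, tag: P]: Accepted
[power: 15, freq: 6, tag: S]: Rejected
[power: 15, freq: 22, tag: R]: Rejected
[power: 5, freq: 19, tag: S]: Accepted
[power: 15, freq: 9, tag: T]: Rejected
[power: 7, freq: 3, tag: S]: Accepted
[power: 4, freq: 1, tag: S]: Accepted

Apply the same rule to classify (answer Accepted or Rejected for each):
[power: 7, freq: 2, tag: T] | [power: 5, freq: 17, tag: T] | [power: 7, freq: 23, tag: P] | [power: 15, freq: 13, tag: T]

Accepted, Accepted, Accepted, Rejected

Every 'Accepted' example satisfies: power ≤ 9. None of the 'Rejected' examples do.
[power: 7, freq: 2, tag: T]: power = 7, meets the rule → Accepted. [power: 5, freq: 17, tag: T]: power = 5, meets the rule → Accepted. [power: 7, freq: 23, tag: P]: power = 7, meets the rule → Accepted. [power: 15, freq: 13, tag: T]: power = 15, does not fit → Rejected.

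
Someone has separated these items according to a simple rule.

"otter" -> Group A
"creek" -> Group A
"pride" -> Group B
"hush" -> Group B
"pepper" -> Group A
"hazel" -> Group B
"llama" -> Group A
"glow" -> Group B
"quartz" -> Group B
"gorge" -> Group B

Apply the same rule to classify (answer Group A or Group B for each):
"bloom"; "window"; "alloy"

Group A, Group B, Group A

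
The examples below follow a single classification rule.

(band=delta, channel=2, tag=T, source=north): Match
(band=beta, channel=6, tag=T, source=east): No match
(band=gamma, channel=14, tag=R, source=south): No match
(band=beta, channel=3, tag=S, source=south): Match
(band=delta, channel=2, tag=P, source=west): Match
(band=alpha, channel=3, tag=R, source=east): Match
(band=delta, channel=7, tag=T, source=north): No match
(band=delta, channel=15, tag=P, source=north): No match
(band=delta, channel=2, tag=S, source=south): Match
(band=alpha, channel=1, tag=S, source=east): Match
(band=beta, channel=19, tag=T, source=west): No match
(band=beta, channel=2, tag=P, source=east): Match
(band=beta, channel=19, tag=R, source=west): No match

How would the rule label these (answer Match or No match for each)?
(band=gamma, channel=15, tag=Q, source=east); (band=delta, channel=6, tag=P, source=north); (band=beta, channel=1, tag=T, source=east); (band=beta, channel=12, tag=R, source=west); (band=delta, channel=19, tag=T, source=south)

No match, No match, Match, No match, No match

The distinguishing property — channel ≤ 3 — holds for all the 'Match' cases and none of the 'No match' cases.
(band=gamma, channel=15, tag=Q, source=east) → channel = 15 → No match.
(band=delta, channel=6, tag=P, source=north) → channel = 6 → No match.
(band=beta, channel=1, tag=T, source=east) → channel = 1 → Match.
(band=beta, channel=12, tag=R, source=west) → channel = 12 → No match.
(band=delta, channel=19, tag=T, source=south) → channel = 19 → No match.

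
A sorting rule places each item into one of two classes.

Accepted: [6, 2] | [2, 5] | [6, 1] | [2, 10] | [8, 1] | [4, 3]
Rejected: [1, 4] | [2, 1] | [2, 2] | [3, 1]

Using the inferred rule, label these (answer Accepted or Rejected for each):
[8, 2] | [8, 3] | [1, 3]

Accepted, Accepted, Rejected

One predicate separates the groups cleanly: sum ≥ 7.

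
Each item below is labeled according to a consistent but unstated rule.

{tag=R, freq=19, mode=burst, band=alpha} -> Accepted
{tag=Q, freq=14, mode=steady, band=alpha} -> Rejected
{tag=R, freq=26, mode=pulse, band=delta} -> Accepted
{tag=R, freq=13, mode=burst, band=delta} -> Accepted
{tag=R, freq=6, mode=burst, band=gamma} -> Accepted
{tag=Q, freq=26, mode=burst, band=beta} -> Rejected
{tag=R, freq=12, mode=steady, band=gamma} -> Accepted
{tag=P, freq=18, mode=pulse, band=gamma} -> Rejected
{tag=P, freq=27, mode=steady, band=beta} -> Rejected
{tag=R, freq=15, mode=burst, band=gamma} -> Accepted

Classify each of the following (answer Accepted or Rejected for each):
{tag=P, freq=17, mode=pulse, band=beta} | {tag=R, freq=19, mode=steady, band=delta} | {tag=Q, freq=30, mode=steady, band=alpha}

Rejected, Accepted, Rejected

Comparing the two groups points to one rule — tag is R.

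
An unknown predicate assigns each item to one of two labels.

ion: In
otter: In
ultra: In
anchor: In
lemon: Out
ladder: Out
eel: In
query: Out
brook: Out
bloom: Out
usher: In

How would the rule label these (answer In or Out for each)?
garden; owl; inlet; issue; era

Out, In, In, In, In

The pattern is that an item is 'In' exactly when: starts with a vowel.
garden: Out (starts with 'g').
owl: In (starts with 'o').
inlet: In (starts with 'i').
issue: In (starts with 'i').
era: In (starts with 'e').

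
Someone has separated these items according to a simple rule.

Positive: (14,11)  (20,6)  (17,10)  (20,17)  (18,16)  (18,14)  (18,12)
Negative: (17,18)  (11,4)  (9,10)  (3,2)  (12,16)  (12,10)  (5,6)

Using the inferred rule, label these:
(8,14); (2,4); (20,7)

Negative, Negative, Positive

One predicate separates the groups cleanly: first > second AND sum ≥ 25.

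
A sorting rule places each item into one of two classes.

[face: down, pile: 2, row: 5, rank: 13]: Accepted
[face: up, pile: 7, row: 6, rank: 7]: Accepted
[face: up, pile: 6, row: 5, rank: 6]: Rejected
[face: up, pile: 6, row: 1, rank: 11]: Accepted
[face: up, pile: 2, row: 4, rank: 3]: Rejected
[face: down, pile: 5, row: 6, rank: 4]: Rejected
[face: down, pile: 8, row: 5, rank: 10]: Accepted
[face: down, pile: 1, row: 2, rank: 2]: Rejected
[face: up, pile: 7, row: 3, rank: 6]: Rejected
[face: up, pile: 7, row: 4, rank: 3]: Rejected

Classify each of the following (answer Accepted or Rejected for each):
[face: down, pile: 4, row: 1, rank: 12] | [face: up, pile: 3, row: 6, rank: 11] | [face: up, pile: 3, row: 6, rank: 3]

The pattern is that an item is 'Accepted' exactly when: rank ≥ 7.

Accepted, Accepted, Rejected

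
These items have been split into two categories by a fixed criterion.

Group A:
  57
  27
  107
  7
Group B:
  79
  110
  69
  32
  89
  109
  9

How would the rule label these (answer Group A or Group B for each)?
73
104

Group B, Group B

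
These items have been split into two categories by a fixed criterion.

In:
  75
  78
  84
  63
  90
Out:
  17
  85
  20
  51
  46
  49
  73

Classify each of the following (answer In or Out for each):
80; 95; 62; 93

Out, Out, Out, In

The rule appears to be: multiple of 3 AND at least 63.
80: 80 = 3·26 + 2, 80 ≥ 63 — lacks this property, so Out.
95: 95 = 3·31 + 2, 95 ≥ 63 — lacks this property, so Out.
62: 62 = 3·20 + 2, 62 < 63 — lacks this property, so Out.
93: 93 = 3·31, 93 ≥ 63 — qualifies, so In.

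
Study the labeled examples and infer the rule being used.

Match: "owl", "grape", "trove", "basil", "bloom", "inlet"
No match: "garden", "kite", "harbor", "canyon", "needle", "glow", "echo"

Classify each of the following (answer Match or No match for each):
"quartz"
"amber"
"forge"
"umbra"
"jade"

Checking candidate rules against both groups, what survives is: odd length.

No match, Match, Match, Match, No match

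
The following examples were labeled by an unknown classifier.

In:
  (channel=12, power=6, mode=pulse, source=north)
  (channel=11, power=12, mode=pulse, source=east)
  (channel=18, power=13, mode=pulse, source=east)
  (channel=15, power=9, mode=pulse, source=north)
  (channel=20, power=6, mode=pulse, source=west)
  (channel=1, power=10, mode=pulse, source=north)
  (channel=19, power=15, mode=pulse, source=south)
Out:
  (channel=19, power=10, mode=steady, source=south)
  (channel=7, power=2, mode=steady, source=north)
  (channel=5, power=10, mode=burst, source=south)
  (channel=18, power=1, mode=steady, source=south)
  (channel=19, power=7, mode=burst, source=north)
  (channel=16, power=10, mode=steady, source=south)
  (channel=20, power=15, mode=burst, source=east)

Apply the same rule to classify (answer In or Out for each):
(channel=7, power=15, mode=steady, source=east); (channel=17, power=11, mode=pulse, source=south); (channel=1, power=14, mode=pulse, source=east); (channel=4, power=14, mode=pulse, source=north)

The common property of the 'In' items is: mode is pulse. No 'Out' item has it.
(channel=7, power=15, mode=steady, source=east): mode is steady, does not satisfy this → Out.
(channel=17, power=11, mode=pulse, source=south): mode is pulse, checks out → In.
(channel=1, power=14, mode=pulse, source=east): mode is pulse, checks out → In.
(channel=4, power=14, mode=pulse, source=north): mode is pulse, checks out → In.

Out, In, In, In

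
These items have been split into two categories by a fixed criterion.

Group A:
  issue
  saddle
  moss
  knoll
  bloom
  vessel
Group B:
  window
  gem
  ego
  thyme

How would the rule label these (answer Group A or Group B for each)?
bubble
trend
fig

Group A, Group B, Group B

The simplest hypothesis consistent with all the labels is: has a double letter.
Group A: bubble, since 'bb' doubled.
Group B: trend, since no doubled letter.
Group B: fig, since no doubled letter.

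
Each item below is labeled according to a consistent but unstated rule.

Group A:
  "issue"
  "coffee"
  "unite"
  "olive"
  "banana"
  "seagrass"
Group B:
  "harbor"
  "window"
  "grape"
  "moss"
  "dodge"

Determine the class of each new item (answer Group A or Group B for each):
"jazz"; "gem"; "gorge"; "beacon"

Rule: has ≥ 3 vowels. This holds for each 'Group A' example and fails for each 'Group B' one.

Group B, Group B, Group B, Group A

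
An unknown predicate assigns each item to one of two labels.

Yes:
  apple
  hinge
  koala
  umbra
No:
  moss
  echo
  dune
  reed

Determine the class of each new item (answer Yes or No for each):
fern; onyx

No, No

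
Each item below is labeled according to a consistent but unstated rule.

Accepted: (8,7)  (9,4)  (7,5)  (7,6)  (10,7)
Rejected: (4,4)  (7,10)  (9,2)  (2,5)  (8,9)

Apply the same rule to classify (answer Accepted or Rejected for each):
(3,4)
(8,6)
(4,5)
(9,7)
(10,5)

Rejected, Accepted, Rejected, Accepted, Accepted

'Accepted' ⟺ first > second AND sum ≥ 12.
(3,4): Rejected (3 < 4, 3+4 = 7). (8,6): Accepted (8 > 6, 8+6 = 14). (4,5): Rejected (4 < 5, 4+5 = 9). (9,7): Accepted (9 > 7, 9+7 = 16). (10,5): Accepted (10 > 5, 10+5 = 15).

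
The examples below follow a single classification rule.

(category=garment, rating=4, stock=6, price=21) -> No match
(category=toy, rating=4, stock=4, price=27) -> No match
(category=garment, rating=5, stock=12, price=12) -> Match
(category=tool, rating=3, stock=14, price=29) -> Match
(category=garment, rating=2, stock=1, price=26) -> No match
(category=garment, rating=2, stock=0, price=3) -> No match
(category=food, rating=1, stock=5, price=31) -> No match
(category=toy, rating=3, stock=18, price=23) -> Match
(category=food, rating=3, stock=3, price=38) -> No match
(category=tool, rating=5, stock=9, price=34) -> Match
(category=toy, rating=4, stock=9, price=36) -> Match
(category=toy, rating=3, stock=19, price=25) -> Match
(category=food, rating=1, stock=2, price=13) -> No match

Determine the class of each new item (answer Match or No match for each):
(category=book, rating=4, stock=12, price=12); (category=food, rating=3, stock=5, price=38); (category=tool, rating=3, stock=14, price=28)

The classifier is using: stock ≥ 9.
(category=book, rating=4, stock=12, price=12) — stock = 12, hence Match. (category=food, rating=3, stock=5, price=38) — stock = 5, hence No match. (category=tool, rating=3, stock=14, price=28) — stock = 14, hence Match.

Match, No match, Match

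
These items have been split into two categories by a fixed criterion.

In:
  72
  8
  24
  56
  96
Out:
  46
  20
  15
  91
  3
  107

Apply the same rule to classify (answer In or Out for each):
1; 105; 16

The classifier is using: multiple of 8.
1 — 1 = 8·0 + 1, hence Out.
105 — 105 = 8·13 + 1, hence Out.
16 — 16 = 8·2, hence In.

Out, Out, In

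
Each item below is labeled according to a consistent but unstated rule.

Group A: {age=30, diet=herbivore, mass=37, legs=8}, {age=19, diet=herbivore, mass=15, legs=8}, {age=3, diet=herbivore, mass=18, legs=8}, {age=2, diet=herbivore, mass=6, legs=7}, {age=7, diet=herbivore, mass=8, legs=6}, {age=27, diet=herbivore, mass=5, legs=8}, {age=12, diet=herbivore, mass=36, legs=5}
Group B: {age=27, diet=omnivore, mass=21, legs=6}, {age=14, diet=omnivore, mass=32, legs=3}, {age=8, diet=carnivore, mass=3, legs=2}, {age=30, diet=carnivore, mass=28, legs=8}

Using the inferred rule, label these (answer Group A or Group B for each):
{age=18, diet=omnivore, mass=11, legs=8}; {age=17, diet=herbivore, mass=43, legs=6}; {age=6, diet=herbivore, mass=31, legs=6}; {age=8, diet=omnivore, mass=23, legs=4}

The common property of the 'Group A' items is: diet is herbivore. No 'Group B' item has it.
{age=18, diet=omnivore, mass=11, legs=8} → diet is omnivore → Group B. {age=17, diet=herbivore, mass=43, legs=6} → diet is herbivore → Group A. {age=6, diet=herbivore, mass=31, legs=6} → diet is herbivore → Group A. {age=8, diet=omnivore, mass=23, legs=4} → diet is omnivore → Group B.

Group B, Group A, Group A, Group B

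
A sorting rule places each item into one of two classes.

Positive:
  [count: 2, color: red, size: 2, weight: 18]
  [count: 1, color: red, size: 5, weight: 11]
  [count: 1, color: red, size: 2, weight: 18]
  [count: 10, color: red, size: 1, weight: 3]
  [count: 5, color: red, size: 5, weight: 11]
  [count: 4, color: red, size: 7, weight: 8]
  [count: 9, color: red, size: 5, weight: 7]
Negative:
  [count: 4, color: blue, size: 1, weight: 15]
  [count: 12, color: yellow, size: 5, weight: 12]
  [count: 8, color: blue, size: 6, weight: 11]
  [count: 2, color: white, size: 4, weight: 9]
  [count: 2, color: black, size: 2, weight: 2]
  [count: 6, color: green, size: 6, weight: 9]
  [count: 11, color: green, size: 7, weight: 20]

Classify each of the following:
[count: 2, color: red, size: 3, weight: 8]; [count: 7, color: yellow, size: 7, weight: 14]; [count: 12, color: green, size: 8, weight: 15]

The pattern is that an item is 'Positive' exactly when: color is red.
[count: 2, color: red, size: 3, weight: 8]: color is red — has this property, so Positive. [count: 7, color: yellow, size: 7, weight: 14]: color is yellow — lacks this property, so Negative. [count: 12, color: green, size: 8, weight: 15]: color is green — lacks this property, so Negative.

Positive, Negative, Negative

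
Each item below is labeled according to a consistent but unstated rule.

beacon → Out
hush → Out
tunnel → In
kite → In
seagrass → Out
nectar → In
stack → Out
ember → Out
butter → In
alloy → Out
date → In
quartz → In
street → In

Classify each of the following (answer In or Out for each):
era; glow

One predicate separates the groups cleanly: even length AND contains 't'.

Out, Out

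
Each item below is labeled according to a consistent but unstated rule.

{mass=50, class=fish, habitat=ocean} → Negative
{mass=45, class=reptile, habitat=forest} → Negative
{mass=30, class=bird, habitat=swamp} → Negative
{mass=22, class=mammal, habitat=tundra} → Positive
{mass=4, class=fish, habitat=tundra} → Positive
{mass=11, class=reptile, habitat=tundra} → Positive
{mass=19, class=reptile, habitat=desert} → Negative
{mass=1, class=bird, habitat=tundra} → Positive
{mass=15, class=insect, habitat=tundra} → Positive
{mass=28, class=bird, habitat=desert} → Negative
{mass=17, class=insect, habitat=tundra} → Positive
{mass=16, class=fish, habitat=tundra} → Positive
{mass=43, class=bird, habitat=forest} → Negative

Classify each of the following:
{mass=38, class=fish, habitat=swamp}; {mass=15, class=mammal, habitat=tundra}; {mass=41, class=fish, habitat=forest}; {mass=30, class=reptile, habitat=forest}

Negative, Positive, Negative, Negative

The simplest hypothesis consistent with all the labels is: habitat is tundra.
{mass=38, class=fish, habitat=swamp}: habitat is swamp — doesn't match, so Negative.
{mass=15, class=mammal, habitat=tundra}: habitat is tundra — matches, so Positive.
{mass=41, class=fish, habitat=forest}: habitat is forest — doesn't match, so Negative.
{mass=30, class=reptile, habitat=forest}: habitat is forest — doesn't match, so Negative.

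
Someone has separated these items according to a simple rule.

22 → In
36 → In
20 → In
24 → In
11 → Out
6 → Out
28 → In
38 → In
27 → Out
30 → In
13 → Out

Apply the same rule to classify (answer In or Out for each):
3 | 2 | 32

A rule that fits every label: even AND at least 11 — true of each 'In' example, false of each 'Out' one.
3 → 3 is odd, 3 < 11 → Out.
2 → 2 is even, 2 < 11 → Out.
32 → 32 is even, 32 ≥ 11 → In.

Out, Out, In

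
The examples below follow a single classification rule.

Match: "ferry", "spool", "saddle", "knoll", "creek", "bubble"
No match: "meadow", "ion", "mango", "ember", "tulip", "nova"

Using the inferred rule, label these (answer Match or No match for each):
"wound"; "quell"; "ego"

No match, Match, No match

Every 'Match' example satisfies: has a double letter. None of the 'No match' examples do.
"wound": no doubled letter — does not satisfy this, so No match.
"quell": 'll' doubled — fits, so Match.
"ego": no doubled letter — does not satisfy this, so No match.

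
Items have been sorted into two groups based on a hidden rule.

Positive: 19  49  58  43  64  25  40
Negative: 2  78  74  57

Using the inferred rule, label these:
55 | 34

Positive, Positive

All 'Positive' examples share one property — ≡ 1 (mod 3) — and every 'Negative' example lacks it.
55 — 55 mod 3 = 1, hence Positive.
34 — 34 mod 3 = 1, hence Positive.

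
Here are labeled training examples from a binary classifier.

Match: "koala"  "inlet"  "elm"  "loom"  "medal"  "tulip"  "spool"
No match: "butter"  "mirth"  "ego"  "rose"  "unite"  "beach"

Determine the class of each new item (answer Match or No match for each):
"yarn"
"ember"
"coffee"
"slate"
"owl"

No match, No match, No match, Match, Match

Comparing the two groups points to one rule — contains 'l'.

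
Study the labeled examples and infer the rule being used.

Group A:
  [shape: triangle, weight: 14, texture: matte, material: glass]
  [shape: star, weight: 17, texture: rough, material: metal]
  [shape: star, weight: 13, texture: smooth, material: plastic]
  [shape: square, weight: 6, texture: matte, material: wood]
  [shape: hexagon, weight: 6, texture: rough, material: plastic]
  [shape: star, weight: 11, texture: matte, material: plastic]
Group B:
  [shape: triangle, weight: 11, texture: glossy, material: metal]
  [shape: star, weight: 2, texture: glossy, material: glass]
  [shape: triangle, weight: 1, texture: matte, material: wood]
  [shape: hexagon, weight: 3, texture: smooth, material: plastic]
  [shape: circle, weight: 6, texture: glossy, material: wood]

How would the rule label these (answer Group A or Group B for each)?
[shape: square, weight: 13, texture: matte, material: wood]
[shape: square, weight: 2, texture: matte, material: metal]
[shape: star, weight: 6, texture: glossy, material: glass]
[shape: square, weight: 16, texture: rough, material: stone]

Group A, Group B, Group B, Group A

The rule appears to be: texture is not glossy AND weight ≥ 6.
[shape: square, weight: 13, texture: matte, material: wood]: Group A (texture is matte, weight = 13). [shape: square, weight: 2, texture: matte, material: metal]: Group B (texture is matte, weight = 2). [shape: star, weight: 6, texture: glossy, material: glass]: Group B (texture is glossy, weight = 6). [shape: square, weight: 16, texture: rough, material: stone]: Group A (texture is rough, weight = 16).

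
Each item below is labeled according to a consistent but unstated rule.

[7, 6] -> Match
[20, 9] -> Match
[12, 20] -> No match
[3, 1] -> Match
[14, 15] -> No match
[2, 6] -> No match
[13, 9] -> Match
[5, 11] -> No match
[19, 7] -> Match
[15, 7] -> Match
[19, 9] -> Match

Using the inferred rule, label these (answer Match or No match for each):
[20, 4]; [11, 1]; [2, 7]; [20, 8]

Every 'Match' example satisfies: first > second. None of the 'No match' examples do.

Match, Match, No match, Match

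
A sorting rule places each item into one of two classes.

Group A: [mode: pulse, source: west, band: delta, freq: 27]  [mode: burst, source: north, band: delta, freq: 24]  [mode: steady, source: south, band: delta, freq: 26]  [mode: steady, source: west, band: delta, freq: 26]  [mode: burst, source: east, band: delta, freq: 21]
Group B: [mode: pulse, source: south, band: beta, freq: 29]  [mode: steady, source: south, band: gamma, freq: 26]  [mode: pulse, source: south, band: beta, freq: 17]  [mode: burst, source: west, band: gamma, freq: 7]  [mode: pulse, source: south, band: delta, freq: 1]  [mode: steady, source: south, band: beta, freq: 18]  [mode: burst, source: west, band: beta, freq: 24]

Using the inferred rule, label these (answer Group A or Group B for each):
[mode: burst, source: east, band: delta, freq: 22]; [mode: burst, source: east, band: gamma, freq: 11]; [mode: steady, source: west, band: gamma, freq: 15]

Group A, Group B, Group B

The common property of the 'Group A' items is: band is delta AND freq ≥ 7. No 'Group B' item has it.
[mode: burst, source: east, band: delta, freq: 22]: band is delta, freq = 22 — fits, so Group A. [mode: burst, source: east, band: gamma, freq: 11]: band is gamma, freq = 11 — fails this test, so Group B. [mode: steady, source: west, band: gamma, freq: 15]: band is gamma, freq = 15 — fails this test, so Group B.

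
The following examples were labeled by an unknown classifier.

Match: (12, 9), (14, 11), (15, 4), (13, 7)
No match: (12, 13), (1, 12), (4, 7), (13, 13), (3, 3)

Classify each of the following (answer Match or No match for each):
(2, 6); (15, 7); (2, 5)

No match, Match, No match

Checking candidate rules against both groups, what survives is: first > second.
(2, 6) — 2 < 6, hence No match. (15, 7) — 15 > 7, hence Match. (2, 5) — 2 < 5, hence No match.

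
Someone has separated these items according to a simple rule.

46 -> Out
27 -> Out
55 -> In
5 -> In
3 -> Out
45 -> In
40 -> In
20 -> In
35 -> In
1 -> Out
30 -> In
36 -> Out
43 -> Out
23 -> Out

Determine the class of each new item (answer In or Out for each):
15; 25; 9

Rule: multiple of 5. This holds for each 'In' example and fails for each 'Out' one.

In, In, Out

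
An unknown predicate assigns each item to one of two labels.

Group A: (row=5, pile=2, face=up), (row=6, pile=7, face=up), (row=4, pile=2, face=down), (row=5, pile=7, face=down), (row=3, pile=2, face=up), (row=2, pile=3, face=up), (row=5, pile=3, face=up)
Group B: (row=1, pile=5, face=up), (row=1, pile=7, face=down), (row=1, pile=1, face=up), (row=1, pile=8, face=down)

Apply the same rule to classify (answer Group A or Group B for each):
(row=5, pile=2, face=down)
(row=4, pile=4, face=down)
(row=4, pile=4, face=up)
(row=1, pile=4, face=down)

The rule appears to be: row ≥ 2.
(row=5, pile=2, face=down): Group A (row = 5).
(row=4, pile=4, face=down): Group A (row = 4).
(row=4, pile=4, face=up): Group A (row = 4).
(row=1, pile=4, face=down): Group B (row = 1).

Group A, Group A, Group A, Group B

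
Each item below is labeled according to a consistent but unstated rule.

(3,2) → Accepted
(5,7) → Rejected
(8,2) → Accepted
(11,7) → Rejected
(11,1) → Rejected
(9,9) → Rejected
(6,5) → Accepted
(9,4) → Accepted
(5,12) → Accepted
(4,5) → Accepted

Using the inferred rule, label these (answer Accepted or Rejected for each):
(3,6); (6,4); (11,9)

Accepted, Accepted, Rejected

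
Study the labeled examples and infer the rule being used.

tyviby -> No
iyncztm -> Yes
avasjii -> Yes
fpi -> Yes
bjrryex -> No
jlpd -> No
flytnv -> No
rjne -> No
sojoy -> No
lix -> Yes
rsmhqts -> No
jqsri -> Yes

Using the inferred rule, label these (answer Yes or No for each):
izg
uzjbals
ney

Yes, No, No

All 'Yes' examples share one property — odd length AND contains 'i' — and every 'No' example lacks it.
izg: length 3, has 'i' — passes, so Yes.
uzjbals: length 7, no 'i' — fails this test, so No.
ney: length 3, no 'i' — fails this test, so No.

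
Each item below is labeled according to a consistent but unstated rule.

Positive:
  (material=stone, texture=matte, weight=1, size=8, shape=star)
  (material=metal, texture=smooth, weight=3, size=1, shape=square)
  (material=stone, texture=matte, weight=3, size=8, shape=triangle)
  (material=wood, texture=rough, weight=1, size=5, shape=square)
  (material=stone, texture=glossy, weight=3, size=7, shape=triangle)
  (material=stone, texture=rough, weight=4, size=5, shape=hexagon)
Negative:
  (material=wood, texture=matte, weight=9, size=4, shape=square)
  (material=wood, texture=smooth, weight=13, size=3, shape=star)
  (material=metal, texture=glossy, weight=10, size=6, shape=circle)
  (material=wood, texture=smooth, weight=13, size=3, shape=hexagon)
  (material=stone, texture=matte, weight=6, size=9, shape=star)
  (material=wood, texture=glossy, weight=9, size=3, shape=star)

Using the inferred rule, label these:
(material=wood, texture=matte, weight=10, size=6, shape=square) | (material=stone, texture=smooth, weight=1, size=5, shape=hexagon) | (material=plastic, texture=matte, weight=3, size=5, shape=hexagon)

All 'Positive' examples share one property — weight ≤ 4 — and every 'Negative' example lacks it.

Negative, Positive, Positive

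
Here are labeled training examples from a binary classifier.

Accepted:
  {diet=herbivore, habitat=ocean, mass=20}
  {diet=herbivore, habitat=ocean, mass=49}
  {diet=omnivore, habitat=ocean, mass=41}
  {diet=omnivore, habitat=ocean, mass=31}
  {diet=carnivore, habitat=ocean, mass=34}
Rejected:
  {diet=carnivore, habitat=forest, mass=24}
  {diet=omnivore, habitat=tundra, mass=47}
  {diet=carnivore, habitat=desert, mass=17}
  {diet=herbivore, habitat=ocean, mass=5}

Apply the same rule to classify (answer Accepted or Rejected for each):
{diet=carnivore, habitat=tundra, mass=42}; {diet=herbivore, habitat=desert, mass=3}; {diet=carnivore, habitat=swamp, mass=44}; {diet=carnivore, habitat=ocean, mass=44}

'Accepted' ⟺ habitat is ocean AND mass ≥ 17.
{diet=carnivore, habitat=tundra, mass=42}: habitat is tundra, mass = 42 — doesn't match, so Rejected.
{diet=herbivore, habitat=desert, mass=3}: habitat is desert, mass = 3 — doesn't match, so Rejected.
{diet=carnivore, habitat=swamp, mass=44}: habitat is swamp, mass = 44 — doesn't match, so Rejected.
{diet=carnivore, habitat=ocean, mass=44}: habitat is ocean, mass = 44 — passes, so Accepted.

Rejected, Rejected, Rejected, Accepted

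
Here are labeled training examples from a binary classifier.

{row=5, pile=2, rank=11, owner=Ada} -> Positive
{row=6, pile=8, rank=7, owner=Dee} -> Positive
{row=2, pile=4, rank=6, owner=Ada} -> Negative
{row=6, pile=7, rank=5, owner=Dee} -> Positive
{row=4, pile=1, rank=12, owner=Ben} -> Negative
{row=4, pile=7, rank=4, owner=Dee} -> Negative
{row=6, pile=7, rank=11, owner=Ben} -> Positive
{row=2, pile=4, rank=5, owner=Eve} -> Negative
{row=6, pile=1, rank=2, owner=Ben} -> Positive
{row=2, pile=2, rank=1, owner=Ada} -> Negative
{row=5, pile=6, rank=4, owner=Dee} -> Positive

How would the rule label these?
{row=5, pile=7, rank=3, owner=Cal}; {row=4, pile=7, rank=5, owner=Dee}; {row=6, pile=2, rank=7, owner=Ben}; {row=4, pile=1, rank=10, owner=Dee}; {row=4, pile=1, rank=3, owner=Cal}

Positive, Negative, Positive, Negative, Negative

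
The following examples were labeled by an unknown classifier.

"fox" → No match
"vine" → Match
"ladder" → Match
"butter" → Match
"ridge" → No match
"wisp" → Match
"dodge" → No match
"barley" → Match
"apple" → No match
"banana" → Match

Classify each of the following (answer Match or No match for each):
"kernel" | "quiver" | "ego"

Comparing the two groups points to one rule — even length.
"kernel": length 6 — matches, so Match.
"quiver": length 6 — matches, so Match.
"ego": length 3 — lacks this property, so No match.

Match, Match, No match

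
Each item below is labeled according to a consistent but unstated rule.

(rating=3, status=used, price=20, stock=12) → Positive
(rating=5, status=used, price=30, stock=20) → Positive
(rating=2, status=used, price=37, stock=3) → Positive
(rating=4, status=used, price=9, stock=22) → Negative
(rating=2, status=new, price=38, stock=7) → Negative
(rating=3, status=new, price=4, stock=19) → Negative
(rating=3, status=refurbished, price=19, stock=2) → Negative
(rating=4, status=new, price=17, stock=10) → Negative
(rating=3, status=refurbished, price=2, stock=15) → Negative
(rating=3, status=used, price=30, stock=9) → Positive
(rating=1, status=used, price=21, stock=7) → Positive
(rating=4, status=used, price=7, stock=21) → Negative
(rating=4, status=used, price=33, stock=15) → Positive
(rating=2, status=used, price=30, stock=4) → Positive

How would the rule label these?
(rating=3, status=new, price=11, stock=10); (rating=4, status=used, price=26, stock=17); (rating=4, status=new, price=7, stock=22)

Every 'Positive' example satisfies: status is used AND price ≥ 17. None of the 'Negative' examples do.
(rating=3, status=new, price=11, stock=10): status is new, price = 11, doesn't qualify → Negative. (rating=4, status=used, price=26, stock=17): status is used, price = 26, fits → Positive. (rating=4, status=new, price=7, stock=22): status is new, price = 7, doesn't qualify → Negative.

Negative, Positive, Negative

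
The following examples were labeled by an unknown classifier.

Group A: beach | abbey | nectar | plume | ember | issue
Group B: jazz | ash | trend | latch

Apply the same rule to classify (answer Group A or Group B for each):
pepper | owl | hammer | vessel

Group A, Group B, Group A, Group A

The simplest hypothesis consistent with all the labels is: has ≥ 2 vowels.
Group A: pepper, since 2 vowels.
Group B: owl, since 1 vowel.
Group A: hammer, since 2 vowels.
Group A: vessel, since 2 vowels.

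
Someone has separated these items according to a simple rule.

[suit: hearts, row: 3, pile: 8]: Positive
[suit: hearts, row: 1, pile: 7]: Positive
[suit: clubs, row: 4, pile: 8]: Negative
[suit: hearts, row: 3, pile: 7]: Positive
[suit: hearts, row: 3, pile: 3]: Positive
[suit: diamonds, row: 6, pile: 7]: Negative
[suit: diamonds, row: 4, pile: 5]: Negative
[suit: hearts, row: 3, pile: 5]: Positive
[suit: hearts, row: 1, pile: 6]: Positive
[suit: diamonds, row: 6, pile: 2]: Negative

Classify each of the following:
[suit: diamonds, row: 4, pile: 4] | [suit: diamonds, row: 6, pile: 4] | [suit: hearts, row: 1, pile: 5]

Negative, Negative, Positive

The classifier is using: suit is hearts.
[suit: diamonds, row: 4, pile: 4]: suit is diamonds — doesn't match, so Negative.
[suit: diamonds, row: 6, pile: 4]: suit is diamonds — doesn't match, so Negative.
[suit: hearts, row: 1, pile: 5]: suit is hearts — matches, so Positive.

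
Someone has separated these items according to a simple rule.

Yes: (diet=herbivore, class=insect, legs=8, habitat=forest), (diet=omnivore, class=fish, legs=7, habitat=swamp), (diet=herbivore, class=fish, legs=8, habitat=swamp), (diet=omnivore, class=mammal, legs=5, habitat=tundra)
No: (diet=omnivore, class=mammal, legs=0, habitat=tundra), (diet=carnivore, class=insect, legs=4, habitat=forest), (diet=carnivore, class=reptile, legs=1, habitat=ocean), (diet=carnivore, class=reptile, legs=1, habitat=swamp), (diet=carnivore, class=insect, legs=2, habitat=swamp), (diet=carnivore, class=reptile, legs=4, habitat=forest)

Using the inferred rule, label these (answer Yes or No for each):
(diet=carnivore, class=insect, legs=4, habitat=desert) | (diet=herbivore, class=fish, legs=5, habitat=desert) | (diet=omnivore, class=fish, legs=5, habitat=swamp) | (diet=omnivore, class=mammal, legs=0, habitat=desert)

No, Yes, Yes, No

The simplest hypothesis consistent with all the labels is: legs ≥ 5.
(diet=carnivore, class=insect, legs=4, habitat=desert) → legs = 4 → No.
(diet=herbivore, class=fish, legs=5, habitat=desert) → legs = 5 → Yes.
(diet=omnivore, class=fish, legs=5, habitat=swamp) → legs = 5 → Yes.
(diet=omnivore, class=mammal, legs=0, habitat=desert) → legs = 0 → No.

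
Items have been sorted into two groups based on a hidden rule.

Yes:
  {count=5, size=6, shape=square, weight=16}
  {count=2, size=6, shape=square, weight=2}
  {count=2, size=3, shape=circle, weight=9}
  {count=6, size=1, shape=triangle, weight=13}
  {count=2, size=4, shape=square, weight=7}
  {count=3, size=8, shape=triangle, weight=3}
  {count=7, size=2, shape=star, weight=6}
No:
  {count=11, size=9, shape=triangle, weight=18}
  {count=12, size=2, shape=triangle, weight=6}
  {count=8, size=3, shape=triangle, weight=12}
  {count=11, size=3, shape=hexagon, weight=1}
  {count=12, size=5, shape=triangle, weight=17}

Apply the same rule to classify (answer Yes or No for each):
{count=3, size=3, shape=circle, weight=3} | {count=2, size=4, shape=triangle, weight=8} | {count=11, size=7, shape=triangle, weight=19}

Yes, Yes, No

All 'Yes' examples share one property — count ≤ 7 — and every 'No' example lacks it.
{count=3, size=3, shape=circle, weight=3} — count = 3, hence Yes.
{count=2, size=4, shape=triangle, weight=8} — count = 2, hence Yes.
{count=11, size=7, shape=triangle, weight=19} — count = 11, hence No.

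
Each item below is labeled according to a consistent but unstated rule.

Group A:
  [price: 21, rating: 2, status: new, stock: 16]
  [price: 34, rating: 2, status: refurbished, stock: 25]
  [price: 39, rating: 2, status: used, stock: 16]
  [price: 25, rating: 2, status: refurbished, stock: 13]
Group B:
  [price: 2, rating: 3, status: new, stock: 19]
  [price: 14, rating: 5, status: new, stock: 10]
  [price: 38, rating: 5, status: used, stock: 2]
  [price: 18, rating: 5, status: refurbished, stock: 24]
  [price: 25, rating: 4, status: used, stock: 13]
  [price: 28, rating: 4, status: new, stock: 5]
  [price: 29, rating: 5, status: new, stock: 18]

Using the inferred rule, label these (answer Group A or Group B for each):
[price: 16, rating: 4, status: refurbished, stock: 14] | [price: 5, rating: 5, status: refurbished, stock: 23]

The common property of the 'Group A' items is: rating = 2. No 'Group B' item has it.

Group B, Group B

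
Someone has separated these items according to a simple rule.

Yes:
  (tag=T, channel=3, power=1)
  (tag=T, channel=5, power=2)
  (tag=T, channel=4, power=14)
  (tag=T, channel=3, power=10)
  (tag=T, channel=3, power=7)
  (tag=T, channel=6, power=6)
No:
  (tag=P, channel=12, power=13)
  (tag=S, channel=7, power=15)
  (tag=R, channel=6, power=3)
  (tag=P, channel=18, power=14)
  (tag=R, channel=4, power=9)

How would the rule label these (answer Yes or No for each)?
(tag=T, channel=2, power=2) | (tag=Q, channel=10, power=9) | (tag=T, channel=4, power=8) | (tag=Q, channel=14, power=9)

Yes, No, Yes, No

'Yes' ⟺ tag is T.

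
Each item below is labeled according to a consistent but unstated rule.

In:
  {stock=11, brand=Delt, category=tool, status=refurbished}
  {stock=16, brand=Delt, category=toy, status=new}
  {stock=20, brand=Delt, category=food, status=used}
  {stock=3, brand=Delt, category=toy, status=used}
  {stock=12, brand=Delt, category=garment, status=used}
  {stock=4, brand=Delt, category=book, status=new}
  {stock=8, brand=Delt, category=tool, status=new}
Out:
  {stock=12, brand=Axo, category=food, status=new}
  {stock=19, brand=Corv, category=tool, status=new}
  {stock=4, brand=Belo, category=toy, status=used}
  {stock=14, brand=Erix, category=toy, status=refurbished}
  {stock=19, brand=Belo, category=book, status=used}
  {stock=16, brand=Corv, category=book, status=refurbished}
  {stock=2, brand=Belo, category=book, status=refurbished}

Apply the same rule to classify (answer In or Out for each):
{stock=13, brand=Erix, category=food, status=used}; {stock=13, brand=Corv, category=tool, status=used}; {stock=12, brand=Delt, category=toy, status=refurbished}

Out, Out, In

The rule appears to be: brand is Delt.
{stock=13, brand=Erix, category=food, status=used}: brand is Erix — fails this test, so Out.
{stock=13, brand=Corv, category=tool, status=used}: brand is Corv — fails this test, so Out.
{stock=12, brand=Delt, category=toy, status=refurbished}: brand is Delt — has this property, so In.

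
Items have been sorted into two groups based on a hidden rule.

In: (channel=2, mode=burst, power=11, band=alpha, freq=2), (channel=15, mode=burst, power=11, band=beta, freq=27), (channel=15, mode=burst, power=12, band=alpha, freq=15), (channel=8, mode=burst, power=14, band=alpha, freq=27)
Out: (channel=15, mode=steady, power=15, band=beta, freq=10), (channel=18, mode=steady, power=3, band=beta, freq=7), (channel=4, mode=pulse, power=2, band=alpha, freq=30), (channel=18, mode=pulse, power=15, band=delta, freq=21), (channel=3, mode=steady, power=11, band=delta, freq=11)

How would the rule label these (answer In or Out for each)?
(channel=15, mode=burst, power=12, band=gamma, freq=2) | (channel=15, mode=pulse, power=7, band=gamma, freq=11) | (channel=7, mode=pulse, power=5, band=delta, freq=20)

In, Out, Out

Checking candidate rules against both groups, what survives is: mode is burst.
(channel=15, mode=burst, power=12, band=gamma, freq=2): mode is burst — has this property, so In.
(channel=15, mode=pulse, power=7, band=gamma, freq=11): mode is pulse — doesn't qualify, so Out.
(channel=7, mode=pulse, power=5, band=delta, freq=20): mode is pulse — doesn't qualify, so Out.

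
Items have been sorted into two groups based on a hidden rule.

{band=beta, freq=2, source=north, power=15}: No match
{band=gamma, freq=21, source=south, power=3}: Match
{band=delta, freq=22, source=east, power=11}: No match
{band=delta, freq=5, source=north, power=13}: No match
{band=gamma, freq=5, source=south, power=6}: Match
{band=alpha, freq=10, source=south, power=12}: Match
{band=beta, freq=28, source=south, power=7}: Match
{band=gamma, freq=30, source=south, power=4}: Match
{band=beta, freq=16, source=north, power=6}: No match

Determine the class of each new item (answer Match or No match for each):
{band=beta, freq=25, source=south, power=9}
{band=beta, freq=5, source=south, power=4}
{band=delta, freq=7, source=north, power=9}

Match, Match, No match

A rule that fits every label: source is south — true of each 'Match' example, false of each 'No match' one.
{band=beta, freq=25, source=south, power=9}: source is south, qualifies → Match. {band=beta, freq=5, source=south, power=4}: source is south, qualifies → Match. {band=delta, freq=7, source=north, power=9}: source is north, doesn't qualify → No match.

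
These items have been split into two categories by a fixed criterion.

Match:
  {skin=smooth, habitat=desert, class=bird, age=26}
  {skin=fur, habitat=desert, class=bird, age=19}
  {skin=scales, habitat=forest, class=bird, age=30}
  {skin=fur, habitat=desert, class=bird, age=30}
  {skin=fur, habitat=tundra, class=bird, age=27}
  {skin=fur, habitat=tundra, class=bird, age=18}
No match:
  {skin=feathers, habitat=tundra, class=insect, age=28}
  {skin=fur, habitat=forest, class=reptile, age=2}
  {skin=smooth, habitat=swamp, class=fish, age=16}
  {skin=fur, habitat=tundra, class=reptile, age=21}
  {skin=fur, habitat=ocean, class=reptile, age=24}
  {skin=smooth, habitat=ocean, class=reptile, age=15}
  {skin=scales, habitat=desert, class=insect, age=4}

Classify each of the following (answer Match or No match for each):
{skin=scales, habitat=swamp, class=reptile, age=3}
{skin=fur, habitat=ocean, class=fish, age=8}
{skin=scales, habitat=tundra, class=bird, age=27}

No match, No match, Match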